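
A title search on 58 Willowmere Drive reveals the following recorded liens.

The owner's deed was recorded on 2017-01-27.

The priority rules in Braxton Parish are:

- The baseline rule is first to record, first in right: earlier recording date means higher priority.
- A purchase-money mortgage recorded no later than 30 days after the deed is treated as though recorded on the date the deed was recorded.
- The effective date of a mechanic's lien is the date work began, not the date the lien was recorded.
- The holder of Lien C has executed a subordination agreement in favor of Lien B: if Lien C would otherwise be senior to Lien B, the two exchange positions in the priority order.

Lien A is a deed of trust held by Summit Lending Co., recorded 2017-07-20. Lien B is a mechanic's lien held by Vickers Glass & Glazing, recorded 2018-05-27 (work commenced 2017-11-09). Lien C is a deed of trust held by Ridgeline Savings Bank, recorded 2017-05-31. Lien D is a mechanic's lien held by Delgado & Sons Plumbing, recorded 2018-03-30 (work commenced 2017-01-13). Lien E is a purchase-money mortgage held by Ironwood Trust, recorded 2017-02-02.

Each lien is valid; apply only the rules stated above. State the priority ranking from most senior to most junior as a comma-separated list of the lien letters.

Effective dates after the stated exceptions: B's effective date is 2017-11-09, when work began; D is treated as recorded 2017-01-13, the work-commencement date; E's effective date is the deed date, 2017-01-27.
Sorted by effective date: D (2017-01-13), E (2017-01-27), C (2017-05-31), A (2017-07-20), B (2017-11-09).
C would otherwise be senior to B, so under the subordination agreement C and B exchange positions.

D, E, B, A, C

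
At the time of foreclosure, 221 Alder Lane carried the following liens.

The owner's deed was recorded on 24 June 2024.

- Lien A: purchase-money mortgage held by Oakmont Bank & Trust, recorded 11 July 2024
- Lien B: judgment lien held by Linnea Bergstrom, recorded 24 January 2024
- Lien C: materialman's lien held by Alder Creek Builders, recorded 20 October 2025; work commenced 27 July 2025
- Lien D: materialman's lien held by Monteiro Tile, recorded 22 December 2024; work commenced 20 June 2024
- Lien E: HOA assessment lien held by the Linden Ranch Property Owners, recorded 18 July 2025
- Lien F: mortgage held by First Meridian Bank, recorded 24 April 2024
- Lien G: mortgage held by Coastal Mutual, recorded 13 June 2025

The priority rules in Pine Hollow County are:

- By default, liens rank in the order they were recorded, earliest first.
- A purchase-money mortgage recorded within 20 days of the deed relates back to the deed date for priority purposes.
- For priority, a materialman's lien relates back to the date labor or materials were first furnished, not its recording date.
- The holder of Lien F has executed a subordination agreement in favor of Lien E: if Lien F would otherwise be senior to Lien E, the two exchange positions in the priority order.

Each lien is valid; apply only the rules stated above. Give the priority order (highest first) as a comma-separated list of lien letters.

Effective dates after the stated exceptions: A was recorded within the 20-day window, so its effective date is the deed date 24 June 2024; C's effective date is 27 July 2025, when work began; D relates back to 20 June 2024 (work commenced).
Ordering by effective date: B (24 January 2024), F (24 April 2024), D (20 June 2024), A (24 June 2024), G (13 June 2025), E (18 July 2025), C (27 July 2025).
F would otherwise be senior to E, so under the subordination agreement F and E exchange positions.

B, E, D, A, G, F, C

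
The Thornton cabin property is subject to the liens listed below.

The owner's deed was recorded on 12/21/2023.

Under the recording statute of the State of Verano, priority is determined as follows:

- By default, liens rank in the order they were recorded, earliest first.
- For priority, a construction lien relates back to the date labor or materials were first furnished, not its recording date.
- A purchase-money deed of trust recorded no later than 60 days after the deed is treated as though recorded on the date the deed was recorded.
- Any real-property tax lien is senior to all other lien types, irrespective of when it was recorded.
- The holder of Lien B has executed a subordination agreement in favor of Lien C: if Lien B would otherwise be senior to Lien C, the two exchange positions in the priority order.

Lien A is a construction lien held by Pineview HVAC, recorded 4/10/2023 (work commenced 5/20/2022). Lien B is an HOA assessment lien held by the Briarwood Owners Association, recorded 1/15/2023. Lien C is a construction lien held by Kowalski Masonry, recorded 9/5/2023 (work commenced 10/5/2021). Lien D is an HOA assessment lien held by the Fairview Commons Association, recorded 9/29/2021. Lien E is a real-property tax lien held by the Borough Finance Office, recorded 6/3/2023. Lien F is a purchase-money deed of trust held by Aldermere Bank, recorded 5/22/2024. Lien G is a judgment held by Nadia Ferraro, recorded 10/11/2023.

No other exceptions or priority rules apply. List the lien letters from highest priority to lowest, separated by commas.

Adjusting effective dates: A is treated as recorded 5/20/2022, the work-commencement date; C relates back to 10/5/2021 (work commenced); F missed the 60-day window (153 days after the deed), so its recording date stands.
E, as a real-property tax lien, has superpriority and ranks first.
Remaining liens by effective date: D (9/29/2021), C (10/5/2021), A (5/20/2022), B (1/15/2023), G (10/11/2023), F (5/22/2024).
B already ranks below C; the subordination has no effect.

E, D, C, A, B, G, F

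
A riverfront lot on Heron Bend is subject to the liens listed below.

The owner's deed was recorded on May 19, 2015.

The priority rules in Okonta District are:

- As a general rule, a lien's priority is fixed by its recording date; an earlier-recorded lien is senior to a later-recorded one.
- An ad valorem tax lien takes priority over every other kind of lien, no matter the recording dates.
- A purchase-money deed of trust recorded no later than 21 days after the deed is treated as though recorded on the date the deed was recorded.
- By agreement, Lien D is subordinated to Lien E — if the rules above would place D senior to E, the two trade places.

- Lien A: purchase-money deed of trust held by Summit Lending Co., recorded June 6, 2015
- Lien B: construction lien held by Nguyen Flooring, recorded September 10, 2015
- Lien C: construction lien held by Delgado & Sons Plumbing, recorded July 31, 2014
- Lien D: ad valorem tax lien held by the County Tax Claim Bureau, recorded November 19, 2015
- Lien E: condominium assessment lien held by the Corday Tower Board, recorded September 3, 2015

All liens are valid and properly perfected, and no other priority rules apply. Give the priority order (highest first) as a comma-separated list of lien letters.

Adjusting effective dates: A was recorded within the 21-day window, so its effective date is the deed date May 19, 2015.
D is an ad valorem tax lien and takes priority over every other lien.
Among the remaining liens, by effective date: C (July 31, 2014), A (May 19, 2015), E (September 3, 2015), B (September 10, 2015).
D is senior to E before the subordination, so the two trade places.

E, C, A, D, B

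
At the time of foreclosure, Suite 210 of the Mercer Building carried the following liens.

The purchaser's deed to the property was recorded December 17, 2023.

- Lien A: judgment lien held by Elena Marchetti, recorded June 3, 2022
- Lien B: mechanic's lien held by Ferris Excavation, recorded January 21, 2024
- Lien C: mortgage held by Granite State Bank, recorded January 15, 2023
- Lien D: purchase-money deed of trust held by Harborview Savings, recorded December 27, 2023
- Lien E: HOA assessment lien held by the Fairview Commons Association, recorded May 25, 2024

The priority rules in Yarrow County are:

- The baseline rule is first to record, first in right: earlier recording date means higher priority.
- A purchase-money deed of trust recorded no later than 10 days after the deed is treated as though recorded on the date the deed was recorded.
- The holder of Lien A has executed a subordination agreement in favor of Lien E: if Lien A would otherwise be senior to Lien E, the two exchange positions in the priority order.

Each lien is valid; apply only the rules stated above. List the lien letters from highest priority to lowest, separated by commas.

E, C, D, B, A

First, effective dates: D relates back to the deed date December 17, 2023.
By effective date: A (June 3, 2022), C (January 15, 2023), D (December 17, 2023), B (January 21, 2024), E (May 25, 2024).
A is senior to E before the subordination, so the two trade places.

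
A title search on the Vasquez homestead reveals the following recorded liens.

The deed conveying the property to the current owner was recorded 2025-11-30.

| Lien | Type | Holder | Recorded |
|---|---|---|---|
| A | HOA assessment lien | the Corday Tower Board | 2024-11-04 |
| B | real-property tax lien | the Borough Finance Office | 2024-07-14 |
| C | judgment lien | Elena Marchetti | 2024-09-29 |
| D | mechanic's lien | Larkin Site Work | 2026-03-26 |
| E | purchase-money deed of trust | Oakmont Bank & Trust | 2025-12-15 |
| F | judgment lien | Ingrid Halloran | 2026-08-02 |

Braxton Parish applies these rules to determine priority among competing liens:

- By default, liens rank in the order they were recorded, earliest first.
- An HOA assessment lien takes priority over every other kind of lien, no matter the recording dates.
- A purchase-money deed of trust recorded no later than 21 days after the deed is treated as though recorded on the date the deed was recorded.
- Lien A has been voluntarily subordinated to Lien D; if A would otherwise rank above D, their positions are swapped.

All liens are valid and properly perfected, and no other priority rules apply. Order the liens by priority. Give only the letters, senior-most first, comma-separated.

First, effective dates: E was recorded within the 21-day window, so its effective date is the deed date 2025-11-30.
As an HOA assessment lien, A is senior to every other lien.
Remaining liens by effective date: B (2024-07-14), C (2024-09-29), E (2025-11-30), D (2026-03-26), F (2026-08-02).
A would otherwise be senior to D, so under the subordination agreement A and D exchange positions.

D, B, C, E, A, F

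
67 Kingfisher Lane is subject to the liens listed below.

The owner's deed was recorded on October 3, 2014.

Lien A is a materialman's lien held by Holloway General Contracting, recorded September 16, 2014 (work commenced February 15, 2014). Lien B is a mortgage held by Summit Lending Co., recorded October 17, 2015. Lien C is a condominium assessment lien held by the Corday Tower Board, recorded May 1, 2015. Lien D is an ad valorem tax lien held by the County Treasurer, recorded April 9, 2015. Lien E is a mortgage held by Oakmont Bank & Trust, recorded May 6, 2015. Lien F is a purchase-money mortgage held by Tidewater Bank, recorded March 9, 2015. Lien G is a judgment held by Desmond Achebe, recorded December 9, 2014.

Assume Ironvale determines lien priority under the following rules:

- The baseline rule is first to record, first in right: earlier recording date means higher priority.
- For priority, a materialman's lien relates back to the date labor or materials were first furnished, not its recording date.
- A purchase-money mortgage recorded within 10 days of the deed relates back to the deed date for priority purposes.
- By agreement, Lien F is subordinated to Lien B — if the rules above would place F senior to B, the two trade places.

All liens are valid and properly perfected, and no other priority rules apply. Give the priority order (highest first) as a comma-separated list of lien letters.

Effective dates: A's effective date is February 15, 2014, when work began; F was recorded 157 days after the deed, outside the 10-day window, so it keeps its recording date.
By effective date: A (February 15, 2014), G (December 9, 2014), F (March 9, 2015), D (April 9, 2015), C (May 1, 2015), E (May 6, 2015), B (October 17, 2015).
F would otherwise be senior to B, so under the subordination agreement F and B exchange positions.

A, G, B, D, C, E, F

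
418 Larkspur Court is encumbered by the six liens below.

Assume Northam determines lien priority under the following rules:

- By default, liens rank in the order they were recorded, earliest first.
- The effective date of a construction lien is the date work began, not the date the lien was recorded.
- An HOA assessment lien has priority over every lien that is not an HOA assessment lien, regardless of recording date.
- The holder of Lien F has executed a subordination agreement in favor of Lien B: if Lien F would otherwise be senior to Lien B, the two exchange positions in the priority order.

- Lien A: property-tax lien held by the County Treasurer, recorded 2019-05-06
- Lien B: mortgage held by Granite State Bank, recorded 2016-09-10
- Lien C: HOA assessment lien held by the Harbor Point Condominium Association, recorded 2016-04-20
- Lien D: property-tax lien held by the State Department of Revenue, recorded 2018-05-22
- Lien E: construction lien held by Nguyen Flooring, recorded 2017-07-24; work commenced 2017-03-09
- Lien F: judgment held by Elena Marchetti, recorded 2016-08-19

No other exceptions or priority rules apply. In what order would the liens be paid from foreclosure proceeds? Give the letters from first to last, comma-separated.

First, effective dates: E relates back to 2017-03-09 (work commenced).
C, as an HOA assessment lien, has superpriority and ranks first.
Ordering the rest by effective date: F (2016-08-19), B (2016-09-10), E (2017-03-09), D (2018-05-22), A (2019-05-06).
The subordination applies — F was senior to B — so F and B swap.

C, B, F, E, D, A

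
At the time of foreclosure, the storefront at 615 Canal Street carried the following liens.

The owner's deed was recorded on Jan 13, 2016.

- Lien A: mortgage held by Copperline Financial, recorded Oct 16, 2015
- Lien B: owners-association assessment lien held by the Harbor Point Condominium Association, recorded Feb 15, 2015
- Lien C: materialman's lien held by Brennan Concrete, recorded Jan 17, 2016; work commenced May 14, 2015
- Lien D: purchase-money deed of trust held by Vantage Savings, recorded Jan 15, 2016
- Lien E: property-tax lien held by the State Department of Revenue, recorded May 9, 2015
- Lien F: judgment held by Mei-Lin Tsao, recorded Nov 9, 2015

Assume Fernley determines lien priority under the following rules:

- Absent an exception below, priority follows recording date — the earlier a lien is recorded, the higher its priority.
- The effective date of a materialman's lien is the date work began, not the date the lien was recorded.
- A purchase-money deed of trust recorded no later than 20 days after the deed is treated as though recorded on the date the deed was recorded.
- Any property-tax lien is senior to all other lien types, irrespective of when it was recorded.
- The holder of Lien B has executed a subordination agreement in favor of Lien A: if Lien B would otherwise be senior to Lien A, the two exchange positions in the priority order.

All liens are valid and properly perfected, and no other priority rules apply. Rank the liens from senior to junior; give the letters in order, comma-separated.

Effective dates after the stated exceptions: C is treated as recorded May 14, 2015, the work-commencement date; D was recorded within the 20-day window, so its effective date is the deed date Jan 13, 2016.
E is a property-tax lien and takes priority over every other lien.
The other liens, earliest effective date first: B (Feb 15, 2015), C (May 14, 2015), A (Oct 16, 2015), F (Nov 9, 2015), D (Jan 13, 2016).
Because B would otherwise rank above A, the subordination swaps them.

E, A, C, B, F, D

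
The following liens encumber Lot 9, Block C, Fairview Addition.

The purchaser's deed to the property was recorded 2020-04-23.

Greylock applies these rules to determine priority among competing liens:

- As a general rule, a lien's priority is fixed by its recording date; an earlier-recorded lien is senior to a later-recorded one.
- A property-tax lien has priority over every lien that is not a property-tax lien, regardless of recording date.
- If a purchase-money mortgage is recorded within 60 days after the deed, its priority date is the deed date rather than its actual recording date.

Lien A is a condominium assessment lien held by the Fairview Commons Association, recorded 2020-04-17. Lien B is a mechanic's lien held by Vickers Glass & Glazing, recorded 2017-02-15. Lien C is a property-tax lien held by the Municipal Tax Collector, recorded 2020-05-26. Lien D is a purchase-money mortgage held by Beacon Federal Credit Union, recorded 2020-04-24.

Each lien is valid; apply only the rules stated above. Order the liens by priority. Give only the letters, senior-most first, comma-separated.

Adjusting effective dates: D's effective date is the deed date, 2020-04-23.
C, as a property-tax lien, has superpriority and ranks first.
Remaining liens by effective date: B (2017-02-15), A (2020-04-17), D (2020-04-23).

C, B, A, D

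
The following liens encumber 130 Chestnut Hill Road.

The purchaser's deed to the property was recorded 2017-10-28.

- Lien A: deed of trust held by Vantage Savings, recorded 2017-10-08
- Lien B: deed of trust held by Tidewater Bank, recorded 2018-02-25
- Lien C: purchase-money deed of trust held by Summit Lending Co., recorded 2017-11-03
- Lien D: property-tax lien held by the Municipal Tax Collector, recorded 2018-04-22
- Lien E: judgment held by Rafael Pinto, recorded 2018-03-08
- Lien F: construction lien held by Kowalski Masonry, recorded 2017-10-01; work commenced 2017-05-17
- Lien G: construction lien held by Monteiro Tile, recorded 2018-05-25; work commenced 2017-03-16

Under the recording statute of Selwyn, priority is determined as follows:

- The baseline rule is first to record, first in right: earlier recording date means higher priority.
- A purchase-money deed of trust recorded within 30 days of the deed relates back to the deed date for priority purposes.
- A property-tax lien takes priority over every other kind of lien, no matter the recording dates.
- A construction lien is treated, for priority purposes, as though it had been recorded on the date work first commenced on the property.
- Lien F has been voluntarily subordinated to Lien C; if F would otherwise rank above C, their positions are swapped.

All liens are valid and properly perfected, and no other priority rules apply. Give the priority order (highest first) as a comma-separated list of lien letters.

D, G, C, A, F, B, E

Effective dates: C relates back to the deed date 2017-10-28; F's effective date is 2017-05-17, when work began; G is treated as recorded 2017-03-16, the work-commencement date.
D is a property-tax lien, so it outranks all other liens regardless of date.
Remaining liens by effective date: G (2017-03-16), F (2017-05-17), A (2017-10-08), C (2017-10-28), B (2018-02-25), E (2018-03-08).
F would otherwise be senior to C, so under the subordination agreement F and C exchange positions.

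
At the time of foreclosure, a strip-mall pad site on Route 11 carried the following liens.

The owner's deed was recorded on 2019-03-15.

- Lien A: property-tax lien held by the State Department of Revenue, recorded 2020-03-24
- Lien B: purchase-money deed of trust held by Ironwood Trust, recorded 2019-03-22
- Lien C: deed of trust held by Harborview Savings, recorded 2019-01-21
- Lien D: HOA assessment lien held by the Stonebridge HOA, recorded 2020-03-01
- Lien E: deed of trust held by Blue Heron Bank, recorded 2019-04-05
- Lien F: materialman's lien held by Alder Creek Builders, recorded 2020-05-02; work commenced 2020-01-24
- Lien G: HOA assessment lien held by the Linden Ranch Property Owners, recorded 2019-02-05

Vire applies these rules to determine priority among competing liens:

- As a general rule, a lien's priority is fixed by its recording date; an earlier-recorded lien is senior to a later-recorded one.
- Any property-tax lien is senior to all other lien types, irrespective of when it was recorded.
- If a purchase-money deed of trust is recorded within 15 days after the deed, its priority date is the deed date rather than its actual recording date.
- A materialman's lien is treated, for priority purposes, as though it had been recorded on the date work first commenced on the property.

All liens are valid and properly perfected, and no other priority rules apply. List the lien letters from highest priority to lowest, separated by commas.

First, effective dates: B relates back to the deed date 2019-03-15; F relates back to 2020-01-24 (work commenced).
A is a property-tax lien, so it outranks all other liens regardless of date.
Among the remaining liens, by effective date: C (2019-01-21), G (2019-02-05), B (2019-03-15), E (2019-04-05), F (2020-01-24), D (2020-03-01).

A, C, G, B, E, F, D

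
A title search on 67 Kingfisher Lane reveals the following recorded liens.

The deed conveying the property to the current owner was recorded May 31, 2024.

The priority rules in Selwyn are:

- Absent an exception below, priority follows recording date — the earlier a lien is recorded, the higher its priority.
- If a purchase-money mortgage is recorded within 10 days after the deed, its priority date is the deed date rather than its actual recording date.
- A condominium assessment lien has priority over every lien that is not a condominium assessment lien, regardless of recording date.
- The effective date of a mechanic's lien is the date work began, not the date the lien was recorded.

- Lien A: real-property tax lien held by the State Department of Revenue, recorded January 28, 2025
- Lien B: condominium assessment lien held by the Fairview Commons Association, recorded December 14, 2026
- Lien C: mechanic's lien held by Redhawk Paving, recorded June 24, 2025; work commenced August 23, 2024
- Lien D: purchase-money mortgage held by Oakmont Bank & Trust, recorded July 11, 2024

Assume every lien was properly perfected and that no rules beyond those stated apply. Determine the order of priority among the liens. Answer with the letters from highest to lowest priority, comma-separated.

Effective dates after the stated exceptions: C relates back to August 23, 2024 (work commenced); D missed the 10-day window (41 days after the deed), so its recording date stands.
B is a condominium assessment lien and takes priority over every other lien.
The other liens, earliest effective date first: D (July 11, 2024), C (August 23, 2024), A (January 28, 2025).

B, D, C, A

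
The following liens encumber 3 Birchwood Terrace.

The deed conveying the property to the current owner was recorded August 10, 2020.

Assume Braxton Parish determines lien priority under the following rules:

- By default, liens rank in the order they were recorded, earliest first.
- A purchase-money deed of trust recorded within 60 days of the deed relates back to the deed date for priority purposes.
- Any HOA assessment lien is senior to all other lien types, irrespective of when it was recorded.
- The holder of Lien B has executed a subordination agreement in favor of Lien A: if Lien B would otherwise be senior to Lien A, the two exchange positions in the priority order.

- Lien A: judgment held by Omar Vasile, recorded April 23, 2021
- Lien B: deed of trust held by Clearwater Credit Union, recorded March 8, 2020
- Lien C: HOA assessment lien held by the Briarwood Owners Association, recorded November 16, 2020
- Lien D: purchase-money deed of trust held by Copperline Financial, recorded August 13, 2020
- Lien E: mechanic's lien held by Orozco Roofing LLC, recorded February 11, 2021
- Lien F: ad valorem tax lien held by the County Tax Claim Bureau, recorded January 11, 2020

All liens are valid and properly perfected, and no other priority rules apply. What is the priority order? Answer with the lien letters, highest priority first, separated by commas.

C, F, A, D, E, B

First, effective dates: D was recorded within the 60-day window, so its effective date is the deed date August 10, 2020.
C is an HOA assessment lien, so it outranks all other liens regardless of date.
The other liens, earliest effective date first: F (January 11, 2020), B (March 8, 2020), D (August 10, 2020), E (February 11, 2021), A (April 23, 2021).
Because B would otherwise rank above A, the subordination swaps them.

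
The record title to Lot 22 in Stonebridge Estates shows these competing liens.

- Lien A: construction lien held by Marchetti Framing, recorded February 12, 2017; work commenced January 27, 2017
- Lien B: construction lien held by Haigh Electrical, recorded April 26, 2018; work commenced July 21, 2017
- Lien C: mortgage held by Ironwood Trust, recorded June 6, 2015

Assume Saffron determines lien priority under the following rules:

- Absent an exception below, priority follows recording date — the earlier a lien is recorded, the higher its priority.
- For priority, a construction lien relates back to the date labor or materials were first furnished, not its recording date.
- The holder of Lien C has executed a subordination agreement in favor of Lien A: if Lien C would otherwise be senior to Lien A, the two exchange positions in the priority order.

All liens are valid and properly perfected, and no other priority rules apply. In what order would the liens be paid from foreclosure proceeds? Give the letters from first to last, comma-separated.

First, effective dates: A is treated as recorded January 27, 2017, the work-commencement date; B relates back to July 21, 2017 (work commenced).
By effective date: C (June 6, 2015), A (January 27, 2017), B (July 21, 2017).
C is senior to A before the subordination, so the two trade places.

A, C, B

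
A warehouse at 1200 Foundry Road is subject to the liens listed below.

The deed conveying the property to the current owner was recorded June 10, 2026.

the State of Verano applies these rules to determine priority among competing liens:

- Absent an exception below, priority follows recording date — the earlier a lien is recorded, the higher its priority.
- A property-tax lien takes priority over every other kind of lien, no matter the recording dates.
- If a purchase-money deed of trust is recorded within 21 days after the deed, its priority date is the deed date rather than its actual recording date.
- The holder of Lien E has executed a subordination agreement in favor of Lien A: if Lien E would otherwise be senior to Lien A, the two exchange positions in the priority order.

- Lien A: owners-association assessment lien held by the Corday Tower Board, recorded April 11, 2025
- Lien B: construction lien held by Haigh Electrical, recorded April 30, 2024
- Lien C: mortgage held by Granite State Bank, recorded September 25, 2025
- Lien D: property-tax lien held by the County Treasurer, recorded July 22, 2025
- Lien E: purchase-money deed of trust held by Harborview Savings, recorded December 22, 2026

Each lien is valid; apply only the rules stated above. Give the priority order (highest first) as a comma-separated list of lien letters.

First, effective dates: E was recorded 195 days after the deed, outside the 21-day window, so it keeps its recording date.
D is a property-tax lien, so it outranks all other liens regardless of date.
Among the remaining liens, by effective date: B (April 30, 2024), A (April 11, 2025), C (September 25, 2025), E (December 22, 2026).
E already ranks below A; the subordination has no effect.

D, B, A, C, E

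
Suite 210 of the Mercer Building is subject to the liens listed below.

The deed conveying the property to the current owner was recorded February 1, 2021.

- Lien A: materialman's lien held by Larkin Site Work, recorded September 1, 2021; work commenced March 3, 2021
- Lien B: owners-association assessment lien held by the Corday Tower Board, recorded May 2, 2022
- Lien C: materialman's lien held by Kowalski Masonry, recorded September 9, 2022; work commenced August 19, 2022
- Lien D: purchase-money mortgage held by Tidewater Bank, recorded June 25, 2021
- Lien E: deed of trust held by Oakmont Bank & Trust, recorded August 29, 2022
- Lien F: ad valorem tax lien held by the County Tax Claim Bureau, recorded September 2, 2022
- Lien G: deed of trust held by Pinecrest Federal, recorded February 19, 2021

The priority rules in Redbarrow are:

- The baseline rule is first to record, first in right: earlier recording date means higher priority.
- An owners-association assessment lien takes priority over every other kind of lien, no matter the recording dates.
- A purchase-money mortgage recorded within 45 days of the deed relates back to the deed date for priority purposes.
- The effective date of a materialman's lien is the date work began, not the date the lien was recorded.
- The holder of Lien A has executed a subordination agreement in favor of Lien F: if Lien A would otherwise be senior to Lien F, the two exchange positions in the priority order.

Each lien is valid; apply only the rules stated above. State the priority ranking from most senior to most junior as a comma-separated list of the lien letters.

B, G, F, D, C, E, A

Adjusting effective dates: A's effective date is March 3, 2021, when work began; C relates back to August 19, 2022 (work commenced); D was recorded 144 days after the deed — beyond 45 days — so no relation-back applies.
B is an owners-association assessment lien and takes priority over every other lien.
The other liens, earliest effective date first: G (February 19, 2021), A (March 3, 2021), D (June 25, 2021), C (August 19, 2022), E (August 29, 2022), F (September 2, 2022).
The subordination applies — A was senior to F — so A and F swap.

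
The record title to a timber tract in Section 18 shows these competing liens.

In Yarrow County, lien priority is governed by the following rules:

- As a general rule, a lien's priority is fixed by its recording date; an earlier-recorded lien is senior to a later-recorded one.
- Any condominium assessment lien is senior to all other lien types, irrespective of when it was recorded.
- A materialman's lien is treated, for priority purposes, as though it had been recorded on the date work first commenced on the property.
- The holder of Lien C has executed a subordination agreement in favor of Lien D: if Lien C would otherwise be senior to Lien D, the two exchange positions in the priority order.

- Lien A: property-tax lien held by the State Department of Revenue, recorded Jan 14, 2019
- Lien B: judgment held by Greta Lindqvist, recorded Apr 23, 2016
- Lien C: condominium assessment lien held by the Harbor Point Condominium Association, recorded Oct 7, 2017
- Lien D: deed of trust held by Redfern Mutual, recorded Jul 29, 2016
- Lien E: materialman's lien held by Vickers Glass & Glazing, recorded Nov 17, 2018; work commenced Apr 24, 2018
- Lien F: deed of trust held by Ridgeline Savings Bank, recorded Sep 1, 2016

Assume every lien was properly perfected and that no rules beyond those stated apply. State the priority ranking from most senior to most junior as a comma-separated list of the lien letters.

Effective dates: E's effective date is Apr 24, 2018, when work began.
As a condominium assessment lien, C is senior to every other lien.
Among the remaining liens, by effective date: B (Apr 23, 2016), D (Jul 29, 2016), F (Sep 1, 2016), E (Apr 24, 2018), A (Jan 14, 2019).
C is senior to D before the subordination, so the two trade places.

D, B, C, F, E, A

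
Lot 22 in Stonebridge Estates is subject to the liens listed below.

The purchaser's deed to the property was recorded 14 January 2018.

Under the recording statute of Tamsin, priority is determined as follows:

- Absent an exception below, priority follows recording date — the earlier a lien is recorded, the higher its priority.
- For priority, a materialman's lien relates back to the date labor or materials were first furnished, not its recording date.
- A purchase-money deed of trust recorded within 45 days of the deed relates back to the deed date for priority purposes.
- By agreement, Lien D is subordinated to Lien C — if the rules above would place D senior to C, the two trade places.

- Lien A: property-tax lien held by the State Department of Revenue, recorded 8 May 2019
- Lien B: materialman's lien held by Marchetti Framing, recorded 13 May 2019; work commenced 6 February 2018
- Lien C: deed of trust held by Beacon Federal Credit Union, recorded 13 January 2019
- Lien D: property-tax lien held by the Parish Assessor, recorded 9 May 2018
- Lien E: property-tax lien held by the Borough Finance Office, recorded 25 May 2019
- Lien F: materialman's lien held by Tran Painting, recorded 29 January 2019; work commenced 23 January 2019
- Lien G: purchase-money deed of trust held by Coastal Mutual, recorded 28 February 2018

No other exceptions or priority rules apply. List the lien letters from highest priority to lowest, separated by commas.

Effective dates: B is treated as recorded 6 February 2018, the work-commencement date; F is treated as recorded 23 January 2019, the work-commencement date; G was recorded within the 45-day window, so its effective date is the deed date 14 January 2018.
Ordering by effective date: G (14 January 2018), B (6 February 2018), D (9 May 2018), C (13 January 2019), F (23 January 2019), A (8 May 2019), E (25 May 2019).
D is senior to C before the subordination, so the two trade places.

G, B, C, D, F, A, E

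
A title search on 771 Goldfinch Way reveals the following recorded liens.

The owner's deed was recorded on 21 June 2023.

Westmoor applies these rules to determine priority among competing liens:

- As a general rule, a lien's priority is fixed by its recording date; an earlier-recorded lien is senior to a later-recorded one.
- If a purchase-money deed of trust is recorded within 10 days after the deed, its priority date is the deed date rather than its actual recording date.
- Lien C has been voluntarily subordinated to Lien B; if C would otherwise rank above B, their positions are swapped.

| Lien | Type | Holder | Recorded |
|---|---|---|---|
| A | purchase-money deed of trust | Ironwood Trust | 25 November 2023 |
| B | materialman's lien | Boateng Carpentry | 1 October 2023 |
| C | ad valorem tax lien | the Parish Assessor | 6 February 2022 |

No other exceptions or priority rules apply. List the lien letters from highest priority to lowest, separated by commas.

Effective dates: A was recorded 157 days after the deed, outside the 10-day window, so it keeps its recording date.
By effective date, earliest first: C (6 February 2022), B (1 October 2023), A (25 November 2023).
C is senior to B before the subordination, so the two trade places.

B, C, A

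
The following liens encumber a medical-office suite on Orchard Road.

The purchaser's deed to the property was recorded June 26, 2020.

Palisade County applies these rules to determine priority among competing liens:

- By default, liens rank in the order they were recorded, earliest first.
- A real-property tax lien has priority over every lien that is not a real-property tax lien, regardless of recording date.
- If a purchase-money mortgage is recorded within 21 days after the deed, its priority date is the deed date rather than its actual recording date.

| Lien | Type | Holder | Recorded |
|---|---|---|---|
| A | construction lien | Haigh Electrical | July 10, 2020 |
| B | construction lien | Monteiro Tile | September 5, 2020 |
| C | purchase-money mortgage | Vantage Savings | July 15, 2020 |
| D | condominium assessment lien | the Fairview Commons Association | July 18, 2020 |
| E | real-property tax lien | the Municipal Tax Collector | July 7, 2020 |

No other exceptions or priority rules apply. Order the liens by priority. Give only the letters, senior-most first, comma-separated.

E, C, A, D, B

Effective dates: C relates back to the deed date June 26, 2020.
As a real-property tax lien, E is senior to every other lien.
Among the remaining liens, by effective date: C (June 26, 2020), A (July 10, 2020), D (July 18, 2020), B (September 5, 2020).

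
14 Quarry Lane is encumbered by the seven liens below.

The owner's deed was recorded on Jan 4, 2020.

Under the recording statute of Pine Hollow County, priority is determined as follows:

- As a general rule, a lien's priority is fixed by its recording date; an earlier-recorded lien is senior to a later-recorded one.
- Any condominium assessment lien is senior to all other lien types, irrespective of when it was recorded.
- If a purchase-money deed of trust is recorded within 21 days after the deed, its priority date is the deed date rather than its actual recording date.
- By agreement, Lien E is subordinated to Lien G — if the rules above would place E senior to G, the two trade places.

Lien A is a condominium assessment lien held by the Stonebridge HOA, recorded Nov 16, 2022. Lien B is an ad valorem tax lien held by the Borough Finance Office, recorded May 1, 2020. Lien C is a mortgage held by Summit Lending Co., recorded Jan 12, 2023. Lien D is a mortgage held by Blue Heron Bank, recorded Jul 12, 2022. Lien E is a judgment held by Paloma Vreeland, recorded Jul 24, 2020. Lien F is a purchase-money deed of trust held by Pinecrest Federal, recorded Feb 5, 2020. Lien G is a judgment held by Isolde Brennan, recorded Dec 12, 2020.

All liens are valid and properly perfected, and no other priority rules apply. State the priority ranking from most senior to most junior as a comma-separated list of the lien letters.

A, F, B, G, E, D, C

Adjusting effective dates: F was recorded 32 days after the deed, outside the 21-day window, so it keeps its recording date.
A is a condominium assessment lien, so it outranks all other liens regardless of date.
Among the remaining liens, by effective date: F (Feb 5, 2020), B (May 1, 2020), E (Jul 24, 2020), G (Dec 12, 2020), D (Jul 12, 2022), C (Jan 12, 2023).
Because E would otherwise rank above G, the subordination swaps them.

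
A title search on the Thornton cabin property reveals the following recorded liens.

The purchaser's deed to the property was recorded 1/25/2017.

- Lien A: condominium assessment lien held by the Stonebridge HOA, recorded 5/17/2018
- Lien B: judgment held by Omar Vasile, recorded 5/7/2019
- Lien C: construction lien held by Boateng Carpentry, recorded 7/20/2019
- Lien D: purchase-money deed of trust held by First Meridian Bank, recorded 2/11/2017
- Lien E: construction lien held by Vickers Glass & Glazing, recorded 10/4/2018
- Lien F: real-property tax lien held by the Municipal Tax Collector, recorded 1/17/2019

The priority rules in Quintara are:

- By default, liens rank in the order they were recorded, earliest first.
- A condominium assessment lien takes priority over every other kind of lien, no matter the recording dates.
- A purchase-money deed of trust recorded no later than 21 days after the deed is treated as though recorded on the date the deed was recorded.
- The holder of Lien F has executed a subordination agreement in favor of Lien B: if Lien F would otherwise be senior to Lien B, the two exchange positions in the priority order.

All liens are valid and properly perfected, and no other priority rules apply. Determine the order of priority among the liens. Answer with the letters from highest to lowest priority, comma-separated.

Effective dates after the stated exceptions: D relates back to the deed date 1/25/2017.
A is a condominium assessment lien and takes priority over every other lien.
The other liens, earliest effective date first: D (1/25/2017), E (10/4/2018), F (1/17/2019), B (5/7/2019), C (7/20/2019).
F would otherwise be senior to B, so under the subordination agreement F and B exchange positions.

A, D, E, B, F, C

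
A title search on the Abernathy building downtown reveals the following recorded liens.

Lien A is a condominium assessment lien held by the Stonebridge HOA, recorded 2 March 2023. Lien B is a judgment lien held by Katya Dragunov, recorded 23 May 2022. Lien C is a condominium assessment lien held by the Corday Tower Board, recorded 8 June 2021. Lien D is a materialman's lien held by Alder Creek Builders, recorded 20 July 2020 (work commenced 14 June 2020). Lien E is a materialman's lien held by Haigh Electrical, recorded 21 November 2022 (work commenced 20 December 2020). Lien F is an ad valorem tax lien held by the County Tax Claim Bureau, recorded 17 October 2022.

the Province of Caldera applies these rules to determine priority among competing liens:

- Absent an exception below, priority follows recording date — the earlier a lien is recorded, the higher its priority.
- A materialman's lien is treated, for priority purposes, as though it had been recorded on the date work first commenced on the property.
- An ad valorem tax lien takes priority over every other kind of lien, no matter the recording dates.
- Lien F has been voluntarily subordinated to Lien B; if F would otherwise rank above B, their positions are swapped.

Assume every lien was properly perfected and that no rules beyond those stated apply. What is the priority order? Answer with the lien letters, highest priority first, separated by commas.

B, D, E, C, F, A

Effective dates after the stated exceptions: D is treated as recorded 14 June 2020, the work-commencement date; E is treated as recorded 20 December 2020, the work-commencement date.
As an ad valorem tax lien, F is senior to every other lien.
Remaining liens by effective date: D (14 June 2020), E (20 December 2020), C (8 June 2021), B (23 May 2022), A (2 March 2023).
The subordination applies — F was senior to B — so F and B swap.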